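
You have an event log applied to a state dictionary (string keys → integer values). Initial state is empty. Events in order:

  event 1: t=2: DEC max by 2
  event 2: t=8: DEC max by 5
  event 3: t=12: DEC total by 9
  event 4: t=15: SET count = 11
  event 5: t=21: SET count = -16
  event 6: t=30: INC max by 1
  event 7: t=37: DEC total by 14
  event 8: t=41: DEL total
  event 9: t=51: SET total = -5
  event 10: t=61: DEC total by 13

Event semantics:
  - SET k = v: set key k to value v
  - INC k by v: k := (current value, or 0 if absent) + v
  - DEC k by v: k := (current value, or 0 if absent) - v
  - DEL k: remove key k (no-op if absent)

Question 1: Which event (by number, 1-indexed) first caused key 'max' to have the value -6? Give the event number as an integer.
Answer: 6

Derivation:
Looking for first event where max becomes -6:
  event 1: max = -2
  event 2: max = -7
  event 3: max = -7
  event 4: max = -7
  event 5: max = -7
  event 6: max -7 -> -6  <-- first match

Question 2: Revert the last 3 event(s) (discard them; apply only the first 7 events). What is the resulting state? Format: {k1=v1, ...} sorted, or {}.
Keep first 7 events (discard last 3):
  after event 1 (t=2: DEC max by 2): {max=-2}
  after event 2 (t=8: DEC max by 5): {max=-7}
  after event 3 (t=12: DEC total by 9): {max=-7, total=-9}
  after event 4 (t=15: SET count = 11): {count=11, max=-7, total=-9}
  after event 5 (t=21: SET count = -16): {count=-16, max=-7, total=-9}
  after event 6 (t=30: INC max by 1): {count=-16, max=-6, total=-9}
  after event 7 (t=37: DEC total by 14): {count=-16, max=-6, total=-23}

Answer: {count=-16, max=-6, total=-23}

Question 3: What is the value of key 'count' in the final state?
Answer: -16

Derivation:
Track key 'count' through all 10 events:
  event 1 (t=2: DEC max by 2): count unchanged
  event 2 (t=8: DEC max by 5): count unchanged
  event 3 (t=12: DEC total by 9): count unchanged
  event 4 (t=15: SET count = 11): count (absent) -> 11
  event 5 (t=21: SET count = -16): count 11 -> -16
  event 6 (t=30: INC max by 1): count unchanged
  event 7 (t=37: DEC total by 14): count unchanged
  event 8 (t=41: DEL total): count unchanged
  event 9 (t=51: SET total = -5): count unchanged
  event 10 (t=61: DEC total by 13): count unchanged
Final: count = -16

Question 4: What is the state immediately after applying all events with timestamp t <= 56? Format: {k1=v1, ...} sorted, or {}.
Apply events with t <= 56 (9 events):
  after event 1 (t=2: DEC max by 2): {max=-2}
  after event 2 (t=8: DEC max by 5): {max=-7}
  after event 3 (t=12: DEC total by 9): {max=-7, total=-9}
  after event 4 (t=15: SET count = 11): {count=11, max=-7, total=-9}
  after event 5 (t=21: SET count = -16): {count=-16, max=-7, total=-9}
  after event 6 (t=30: INC max by 1): {count=-16, max=-6, total=-9}
  after event 7 (t=37: DEC total by 14): {count=-16, max=-6, total=-23}
  after event 8 (t=41: DEL total): {count=-16, max=-6}
  after event 9 (t=51: SET total = -5): {count=-16, max=-6, total=-5}

Answer: {count=-16, max=-6, total=-5}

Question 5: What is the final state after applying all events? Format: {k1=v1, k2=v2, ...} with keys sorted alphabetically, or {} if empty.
  after event 1 (t=2: DEC max by 2): {max=-2}
  after event 2 (t=8: DEC max by 5): {max=-7}
  after event 3 (t=12: DEC total by 9): {max=-7, total=-9}
  after event 4 (t=15: SET count = 11): {count=11, max=-7, total=-9}
  after event 5 (t=21: SET count = -16): {count=-16, max=-7, total=-9}
  after event 6 (t=30: INC max by 1): {count=-16, max=-6, total=-9}
  after event 7 (t=37: DEC total by 14): {count=-16, max=-6, total=-23}
  after event 8 (t=41: DEL total): {count=-16, max=-6}
  after event 9 (t=51: SET total = -5): {count=-16, max=-6, total=-5}
  after event 10 (t=61: DEC total by 13): {count=-16, max=-6, total=-18}

Answer: {count=-16, max=-6, total=-18}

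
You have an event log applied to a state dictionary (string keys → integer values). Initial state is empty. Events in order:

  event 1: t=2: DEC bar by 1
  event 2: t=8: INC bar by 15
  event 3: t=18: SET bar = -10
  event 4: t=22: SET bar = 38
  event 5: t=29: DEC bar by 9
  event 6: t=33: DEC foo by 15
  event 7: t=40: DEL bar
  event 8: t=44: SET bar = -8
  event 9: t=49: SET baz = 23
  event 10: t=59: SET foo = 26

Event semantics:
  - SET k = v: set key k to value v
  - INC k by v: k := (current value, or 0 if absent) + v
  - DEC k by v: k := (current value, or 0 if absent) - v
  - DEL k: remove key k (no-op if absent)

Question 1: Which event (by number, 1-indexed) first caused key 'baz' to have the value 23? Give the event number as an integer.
Looking for first event where baz becomes 23:
  event 9: baz (absent) -> 23  <-- first match

Answer: 9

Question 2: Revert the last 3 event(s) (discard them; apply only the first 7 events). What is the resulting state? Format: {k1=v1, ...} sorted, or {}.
Answer: {foo=-15}

Derivation:
Keep first 7 events (discard last 3):
  after event 1 (t=2: DEC bar by 1): {bar=-1}
  after event 2 (t=8: INC bar by 15): {bar=14}
  after event 3 (t=18: SET bar = -10): {bar=-10}
  after event 4 (t=22: SET bar = 38): {bar=38}
  after event 5 (t=29: DEC bar by 9): {bar=29}
  after event 6 (t=33: DEC foo by 15): {bar=29, foo=-15}
  after event 7 (t=40: DEL bar): {foo=-15}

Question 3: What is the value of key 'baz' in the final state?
Answer: 23

Derivation:
Track key 'baz' through all 10 events:
  event 1 (t=2: DEC bar by 1): baz unchanged
  event 2 (t=8: INC bar by 15): baz unchanged
  event 3 (t=18: SET bar = -10): baz unchanged
  event 4 (t=22: SET bar = 38): baz unchanged
  event 5 (t=29: DEC bar by 9): baz unchanged
  event 6 (t=33: DEC foo by 15): baz unchanged
  event 7 (t=40: DEL bar): baz unchanged
  event 8 (t=44: SET bar = -8): baz unchanged
  event 9 (t=49: SET baz = 23): baz (absent) -> 23
  event 10 (t=59: SET foo = 26): baz unchanged
Final: baz = 23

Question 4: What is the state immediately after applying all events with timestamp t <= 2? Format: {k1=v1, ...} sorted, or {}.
Apply events with t <= 2 (1 events):
  after event 1 (t=2: DEC bar by 1): {bar=-1}

Answer: {bar=-1}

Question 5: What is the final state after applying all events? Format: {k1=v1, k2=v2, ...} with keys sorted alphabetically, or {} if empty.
Answer: {bar=-8, baz=23, foo=26}

Derivation:
  after event 1 (t=2: DEC bar by 1): {bar=-1}
  after event 2 (t=8: INC bar by 15): {bar=14}
  after event 3 (t=18: SET bar = -10): {bar=-10}
  after event 4 (t=22: SET bar = 38): {bar=38}
  after event 5 (t=29: DEC bar by 9): {bar=29}
  after event 6 (t=33: DEC foo by 15): {bar=29, foo=-15}
  after event 7 (t=40: DEL bar): {foo=-15}
  after event 8 (t=44: SET bar = -8): {bar=-8, foo=-15}
  after event 9 (t=49: SET baz = 23): {bar=-8, baz=23, foo=-15}
  after event 10 (t=59: SET foo = 26): {bar=-8, baz=23, foo=26}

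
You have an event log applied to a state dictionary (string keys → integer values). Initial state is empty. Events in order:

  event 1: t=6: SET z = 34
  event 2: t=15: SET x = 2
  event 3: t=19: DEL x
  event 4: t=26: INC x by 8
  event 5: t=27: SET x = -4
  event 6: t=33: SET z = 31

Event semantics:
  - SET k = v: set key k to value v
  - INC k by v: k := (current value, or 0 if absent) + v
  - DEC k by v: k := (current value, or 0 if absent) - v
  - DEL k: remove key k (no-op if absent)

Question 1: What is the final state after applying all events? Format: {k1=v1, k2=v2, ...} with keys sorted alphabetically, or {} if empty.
Answer: {x=-4, z=31}

Derivation:
  after event 1 (t=6: SET z = 34): {z=34}
  after event 2 (t=15: SET x = 2): {x=2, z=34}
  after event 3 (t=19: DEL x): {z=34}
  after event 4 (t=26: INC x by 8): {x=8, z=34}
  after event 5 (t=27: SET x = -4): {x=-4, z=34}
  after event 6 (t=33: SET z = 31): {x=-4, z=31}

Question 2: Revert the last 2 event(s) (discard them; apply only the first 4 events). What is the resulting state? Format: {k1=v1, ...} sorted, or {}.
Keep first 4 events (discard last 2):
  after event 1 (t=6: SET z = 34): {z=34}
  after event 2 (t=15: SET x = 2): {x=2, z=34}
  after event 3 (t=19: DEL x): {z=34}
  after event 4 (t=26: INC x by 8): {x=8, z=34}

Answer: {x=8, z=34}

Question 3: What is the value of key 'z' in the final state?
Track key 'z' through all 6 events:
  event 1 (t=6: SET z = 34): z (absent) -> 34
  event 2 (t=15: SET x = 2): z unchanged
  event 3 (t=19: DEL x): z unchanged
  event 4 (t=26: INC x by 8): z unchanged
  event 5 (t=27: SET x = -4): z unchanged
  event 6 (t=33: SET z = 31): z 34 -> 31
Final: z = 31

Answer: 31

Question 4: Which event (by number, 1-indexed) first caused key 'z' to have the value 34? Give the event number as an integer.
Looking for first event where z becomes 34:
  event 1: z (absent) -> 34  <-- first match

Answer: 1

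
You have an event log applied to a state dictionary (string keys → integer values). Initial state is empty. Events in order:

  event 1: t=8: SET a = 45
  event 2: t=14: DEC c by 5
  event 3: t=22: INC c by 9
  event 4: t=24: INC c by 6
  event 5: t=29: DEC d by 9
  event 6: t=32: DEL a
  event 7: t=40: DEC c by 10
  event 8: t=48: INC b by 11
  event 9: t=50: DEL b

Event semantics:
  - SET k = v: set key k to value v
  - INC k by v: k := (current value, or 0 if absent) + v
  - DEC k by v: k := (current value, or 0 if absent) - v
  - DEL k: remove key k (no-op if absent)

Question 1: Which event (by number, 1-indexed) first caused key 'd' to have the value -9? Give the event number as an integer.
Answer: 5

Derivation:
Looking for first event where d becomes -9:
  event 5: d (absent) -> -9  <-- first match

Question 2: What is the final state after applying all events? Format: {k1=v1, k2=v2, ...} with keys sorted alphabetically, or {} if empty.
  after event 1 (t=8: SET a = 45): {a=45}
  after event 2 (t=14: DEC c by 5): {a=45, c=-5}
  after event 3 (t=22: INC c by 9): {a=45, c=4}
  after event 4 (t=24: INC c by 6): {a=45, c=10}
  after event 5 (t=29: DEC d by 9): {a=45, c=10, d=-9}
  after event 6 (t=32: DEL a): {c=10, d=-9}
  after event 7 (t=40: DEC c by 10): {c=0, d=-9}
  after event 8 (t=48: INC b by 11): {b=11, c=0, d=-9}
  after event 9 (t=50: DEL b): {c=0, d=-9}

Answer: {c=0, d=-9}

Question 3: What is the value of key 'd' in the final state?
Track key 'd' through all 9 events:
  event 1 (t=8: SET a = 45): d unchanged
  event 2 (t=14: DEC c by 5): d unchanged
  event 3 (t=22: INC c by 9): d unchanged
  event 4 (t=24: INC c by 6): d unchanged
  event 5 (t=29: DEC d by 9): d (absent) -> -9
  event 6 (t=32: DEL a): d unchanged
  event 7 (t=40: DEC c by 10): d unchanged
  event 8 (t=48: INC b by 11): d unchanged
  event 9 (t=50: DEL b): d unchanged
Final: d = -9

Answer: -9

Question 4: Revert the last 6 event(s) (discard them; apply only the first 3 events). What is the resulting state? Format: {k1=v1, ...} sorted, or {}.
Keep first 3 events (discard last 6):
  after event 1 (t=8: SET a = 45): {a=45}
  after event 2 (t=14: DEC c by 5): {a=45, c=-5}
  after event 3 (t=22: INC c by 9): {a=45, c=4}

Answer: {a=45, c=4}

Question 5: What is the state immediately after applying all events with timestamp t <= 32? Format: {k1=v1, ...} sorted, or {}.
Answer: {c=10, d=-9}

Derivation:
Apply events with t <= 32 (6 events):
  after event 1 (t=8: SET a = 45): {a=45}
  after event 2 (t=14: DEC c by 5): {a=45, c=-5}
  after event 3 (t=22: INC c by 9): {a=45, c=4}
  after event 4 (t=24: INC c by 6): {a=45, c=10}
  after event 5 (t=29: DEC d by 9): {a=45, c=10, d=-9}
  after event 6 (t=32: DEL a): {c=10, d=-9}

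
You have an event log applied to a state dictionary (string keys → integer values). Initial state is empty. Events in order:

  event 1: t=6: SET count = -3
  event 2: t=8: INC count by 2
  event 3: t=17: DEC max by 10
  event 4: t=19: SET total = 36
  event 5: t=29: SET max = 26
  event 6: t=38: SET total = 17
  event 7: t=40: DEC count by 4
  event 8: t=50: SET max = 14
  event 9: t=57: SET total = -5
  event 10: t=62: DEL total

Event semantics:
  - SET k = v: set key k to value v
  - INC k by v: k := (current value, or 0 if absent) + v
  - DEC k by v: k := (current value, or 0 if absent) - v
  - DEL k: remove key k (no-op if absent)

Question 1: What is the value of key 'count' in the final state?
Track key 'count' through all 10 events:
  event 1 (t=6: SET count = -3): count (absent) -> -3
  event 2 (t=8: INC count by 2): count -3 -> -1
  event 3 (t=17: DEC max by 10): count unchanged
  event 4 (t=19: SET total = 36): count unchanged
  event 5 (t=29: SET max = 26): count unchanged
  event 6 (t=38: SET total = 17): count unchanged
  event 7 (t=40: DEC count by 4): count -1 -> -5
  event 8 (t=50: SET max = 14): count unchanged
  event 9 (t=57: SET total = -5): count unchanged
  event 10 (t=62: DEL total): count unchanged
Final: count = -5

Answer: -5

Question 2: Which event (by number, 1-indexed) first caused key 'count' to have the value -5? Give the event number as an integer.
Answer: 7

Derivation:
Looking for first event where count becomes -5:
  event 1: count = -3
  event 2: count = -1
  event 3: count = -1
  event 4: count = -1
  event 5: count = -1
  event 6: count = -1
  event 7: count -1 -> -5  <-- first match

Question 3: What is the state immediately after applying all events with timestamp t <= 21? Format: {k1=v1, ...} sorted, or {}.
Apply events with t <= 21 (4 events):
  after event 1 (t=6: SET count = -3): {count=-3}
  after event 2 (t=8: INC count by 2): {count=-1}
  after event 3 (t=17: DEC max by 10): {count=-1, max=-10}
  after event 4 (t=19: SET total = 36): {count=-1, max=-10, total=36}

Answer: {count=-1, max=-10, total=36}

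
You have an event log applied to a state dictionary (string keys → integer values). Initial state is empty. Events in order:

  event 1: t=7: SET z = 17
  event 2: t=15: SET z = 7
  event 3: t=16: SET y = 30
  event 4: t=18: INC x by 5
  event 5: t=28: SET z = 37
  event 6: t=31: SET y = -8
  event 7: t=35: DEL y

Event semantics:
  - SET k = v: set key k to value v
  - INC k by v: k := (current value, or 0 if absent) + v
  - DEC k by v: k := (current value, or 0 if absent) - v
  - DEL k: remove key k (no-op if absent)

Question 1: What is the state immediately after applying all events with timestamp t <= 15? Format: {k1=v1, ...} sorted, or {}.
Answer: {z=7}

Derivation:
Apply events with t <= 15 (2 events):
  after event 1 (t=7: SET z = 17): {z=17}
  after event 2 (t=15: SET z = 7): {z=7}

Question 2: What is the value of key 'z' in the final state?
Track key 'z' through all 7 events:
  event 1 (t=7: SET z = 17): z (absent) -> 17
  event 2 (t=15: SET z = 7): z 17 -> 7
  event 3 (t=16: SET y = 30): z unchanged
  event 4 (t=18: INC x by 5): z unchanged
  event 5 (t=28: SET z = 37): z 7 -> 37
  event 6 (t=31: SET y = -8): z unchanged
  event 7 (t=35: DEL y): z unchanged
Final: z = 37

Answer: 37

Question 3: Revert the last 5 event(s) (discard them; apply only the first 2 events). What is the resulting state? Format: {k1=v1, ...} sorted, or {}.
Keep first 2 events (discard last 5):
  after event 1 (t=7: SET z = 17): {z=17}
  after event 2 (t=15: SET z = 7): {z=7}

Answer: {z=7}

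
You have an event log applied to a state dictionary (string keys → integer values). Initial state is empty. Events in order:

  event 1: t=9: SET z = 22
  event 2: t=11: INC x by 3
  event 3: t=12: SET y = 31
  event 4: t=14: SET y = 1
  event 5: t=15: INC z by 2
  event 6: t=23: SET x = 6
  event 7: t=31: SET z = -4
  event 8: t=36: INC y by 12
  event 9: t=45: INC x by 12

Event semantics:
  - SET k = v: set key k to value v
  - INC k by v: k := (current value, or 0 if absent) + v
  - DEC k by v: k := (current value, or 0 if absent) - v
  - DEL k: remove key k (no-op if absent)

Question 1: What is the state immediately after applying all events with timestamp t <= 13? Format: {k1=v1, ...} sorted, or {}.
Answer: {x=3, y=31, z=22}

Derivation:
Apply events with t <= 13 (3 events):
  after event 1 (t=9: SET z = 22): {z=22}
  after event 2 (t=11: INC x by 3): {x=3, z=22}
  after event 3 (t=12: SET y = 31): {x=3, y=31, z=22}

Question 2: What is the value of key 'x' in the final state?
Track key 'x' through all 9 events:
  event 1 (t=9: SET z = 22): x unchanged
  event 2 (t=11: INC x by 3): x (absent) -> 3
  event 3 (t=12: SET y = 31): x unchanged
  event 4 (t=14: SET y = 1): x unchanged
  event 5 (t=15: INC z by 2): x unchanged
  event 6 (t=23: SET x = 6): x 3 -> 6
  event 7 (t=31: SET z = -4): x unchanged
  event 8 (t=36: INC y by 12): x unchanged
  event 9 (t=45: INC x by 12): x 6 -> 18
Final: x = 18

Answer: 18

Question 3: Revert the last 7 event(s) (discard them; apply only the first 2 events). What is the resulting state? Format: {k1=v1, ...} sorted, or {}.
Answer: {x=3, z=22}

Derivation:
Keep first 2 events (discard last 7):
  after event 1 (t=9: SET z = 22): {z=22}
  after event 2 (t=11: INC x by 3): {x=3, z=22}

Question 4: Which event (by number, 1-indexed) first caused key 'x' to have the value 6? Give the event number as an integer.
Answer: 6

Derivation:
Looking for first event where x becomes 6:
  event 2: x = 3
  event 3: x = 3
  event 4: x = 3
  event 5: x = 3
  event 6: x 3 -> 6  <-- first match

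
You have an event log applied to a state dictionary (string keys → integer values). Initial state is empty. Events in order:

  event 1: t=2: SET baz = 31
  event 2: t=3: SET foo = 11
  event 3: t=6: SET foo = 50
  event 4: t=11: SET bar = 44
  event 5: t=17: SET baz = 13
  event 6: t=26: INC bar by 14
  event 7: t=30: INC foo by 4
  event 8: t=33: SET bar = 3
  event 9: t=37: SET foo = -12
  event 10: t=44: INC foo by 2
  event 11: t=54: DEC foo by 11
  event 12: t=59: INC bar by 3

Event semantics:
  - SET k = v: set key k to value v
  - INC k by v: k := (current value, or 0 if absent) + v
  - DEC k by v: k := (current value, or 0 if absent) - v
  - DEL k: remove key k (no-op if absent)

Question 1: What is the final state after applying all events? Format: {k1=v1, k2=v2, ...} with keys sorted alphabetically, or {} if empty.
Answer: {bar=6, baz=13, foo=-21}

Derivation:
  after event 1 (t=2: SET baz = 31): {baz=31}
  after event 2 (t=3: SET foo = 11): {baz=31, foo=11}
  after event 3 (t=6: SET foo = 50): {baz=31, foo=50}
  after event 4 (t=11: SET bar = 44): {bar=44, baz=31, foo=50}
  after event 5 (t=17: SET baz = 13): {bar=44, baz=13, foo=50}
  after event 6 (t=26: INC bar by 14): {bar=58, baz=13, foo=50}
  after event 7 (t=30: INC foo by 4): {bar=58, baz=13, foo=54}
  after event 8 (t=33: SET bar = 3): {bar=3, baz=13, foo=54}
  after event 9 (t=37: SET foo = -12): {bar=3, baz=13, foo=-12}
  after event 10 (t=44: INC foo by 2): {bar=3, baz=13, foo=-10}
  after event 11 (t=54: DEC foo by 11): {bar=3, baz=13, foo=-21}
  after event 12 (t=59: INC bar by 3): {bar=6, baz=13, foo=-21}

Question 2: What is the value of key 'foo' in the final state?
Answer: -21

Derivation:
Track key 'foo' through all 12 events:
  event 1 (t=2: SET baz = 31): foo unchanged
  event 2 (t=3: SET foo = 11): foo (absent) -> 11
  event 3 (t=6: SET foo = 50): foo 11 -> 50
  event 4 (t=11: SET bar = 44): foo unchanged
  event 5 (t=17: SET baz = 13): foo unchanged
  event 6 (t=26: INC bar by 14): foo unchanged
  event 7 (t=30: INC foo by 4): foo 50 -> 54
  event 8 (t=33: SET bar = 3): foo unchanged
  event 9 (t=37: SET foo = -12): foo 54 -> -12
  event 10 (t=44: INC foo by 2): foo -12 -> -10
  event 11 (t=54: DEC foo by 11): foo -10 -> -21
  event 12 (t=59: INC bar by 3): foo unchanged
Final: foo = -21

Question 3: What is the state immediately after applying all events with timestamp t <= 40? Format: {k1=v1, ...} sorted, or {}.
Answer: {bar=3, baz=13, foo=-12}

Derivation:
Apply events with t <= 40 (9 events):
  after event 1 (t=2: SET baz = 31): {baz=31}
  after event 2 (t=3: SET foo = 11): {baz=31, foo=11}
  after event 3 (t=6: SET foo = 50): {baz=31, foo=50}
  after event 4 (t=11: SET bar = 44): {bar=44, baz=31, foo=50}
  after event 5 (t=17: SET baz = 13): {bar=44, baz=13, foo=50}
  after event 6 (t=26: INC bar by 14): {bar=58, baz=13, foo=50}
  after event 7 (t=30: INC foo by 4): {bar=58, baz=13, foo=54}
  after event 8 (t=33: SET bar = 3): {bar=3, baz=13, foo=54}
  after event 9 (t=37: SET foo = -12): {bar=3, baz=13, foo=-12}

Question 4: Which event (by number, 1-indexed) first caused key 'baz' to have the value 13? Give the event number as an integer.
Looking for first event where baz becomes 13:
  event 1: baz = 31
  event 2: baz = 31
  event 3: baz = 31
  event 4: baz = 31
  event 5: baz 31 -> 13  <-- first match

Answer: 5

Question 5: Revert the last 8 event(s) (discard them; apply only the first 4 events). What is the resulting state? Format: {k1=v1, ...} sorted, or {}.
Answer: {bar=44, baz=31, foo=50}

Derivation:
Keep first 4 events (discard last 8):
  after event 1 (t=2: SET baz = 31): {baz=31}
  after event 2 (t=3: SET foo = 11): {baz=31, foo=11}
  after event 3 (t=6: SET foo = 50): {baz=31, foo=50}
  after event 4 (t=11: SET bar = 44): {bar=44, baz=31, foo=50}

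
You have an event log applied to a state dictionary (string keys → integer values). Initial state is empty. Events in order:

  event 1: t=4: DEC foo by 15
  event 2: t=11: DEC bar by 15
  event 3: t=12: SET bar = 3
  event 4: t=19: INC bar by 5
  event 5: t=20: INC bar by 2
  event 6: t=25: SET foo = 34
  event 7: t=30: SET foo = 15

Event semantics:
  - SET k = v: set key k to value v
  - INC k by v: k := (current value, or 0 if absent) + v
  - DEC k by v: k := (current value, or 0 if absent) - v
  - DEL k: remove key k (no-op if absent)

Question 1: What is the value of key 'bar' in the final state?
Answer: 10

Derivation:
Track key 'bar' through all 7 events:
  event 1 (t=4: DEC foo by 15): bar unchanged
  event 2 (t=11: DEC bar by 15): bar (absent) -> -15
  event 3 (t=12: SET bar = 3): bar -15 -> 3
  event 4 (t=19: INC bar by 5): bar 3 -> 8
  event 5 (t=20: INC bar by 2): bar 8 -> 10
  event 6 (t=25: SET foo = 34): bar unchanged
  event 7 (t=30: SET foo = 15): bar unchanged
Final: bar = 10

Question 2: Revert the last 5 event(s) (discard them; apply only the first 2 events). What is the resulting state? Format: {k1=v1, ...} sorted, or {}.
Answer: {bar=-15, foo=-15}

Derivation:
Keep first 2 events (discard last 5):
  after event 1 (t=4: DEC foo by 15): {foo=-15}
  after event 2 (t=11: DEC bar by 15): {bar=-15, foo=-15}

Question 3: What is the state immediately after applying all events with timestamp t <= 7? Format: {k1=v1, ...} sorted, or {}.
Answer: {foo=-15}

Derivation:
Apply events with t <= 7 (1 events):
  after event 1 (t=4: DEC foo by 15): {foo=-15}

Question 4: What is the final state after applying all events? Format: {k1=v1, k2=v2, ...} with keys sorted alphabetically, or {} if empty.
Answer: {bar=10, foo=15}

Derivation:
  after event 1 (t=4: DEC foo by 15): {foo=-15}
  after event 2 (t=11: DEC bar by 15): {bar=-15, foo=-15}
  after event 3 (t=12: SET bar = 3): {bar=3, foo=-15}
  after event 4 (t=19: INC bar by 5): {bar=8, foo=-15}
  after event 5 (t=20: INC bar by 2): {bar=10, foo=-15}
  after event 6 (t=25: SET foo = 34): {bar=10, foo=34}
  after event 7 (t=30: SET foo = 15): {bar=10, foo=15}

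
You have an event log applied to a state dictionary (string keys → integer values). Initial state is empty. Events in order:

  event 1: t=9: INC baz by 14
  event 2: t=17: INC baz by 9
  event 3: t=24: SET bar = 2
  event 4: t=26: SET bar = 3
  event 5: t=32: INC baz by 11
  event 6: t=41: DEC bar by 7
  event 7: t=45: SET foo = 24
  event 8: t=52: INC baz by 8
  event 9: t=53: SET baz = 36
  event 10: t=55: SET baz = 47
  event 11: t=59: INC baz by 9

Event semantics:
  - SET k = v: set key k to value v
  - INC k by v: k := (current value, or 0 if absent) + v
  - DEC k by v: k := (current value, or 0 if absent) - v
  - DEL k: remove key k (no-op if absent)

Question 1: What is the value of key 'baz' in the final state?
Track key 'baz' through all 11 events:
  event 1 (t=9: INC baz by 14): baz (absent) -> 14
  event 2 (t=17: INC baz by 9): baz 14 -> 23
  event 3 (t=24: SET bar = 2): baz unchanged
  event 4 (t=26: SET bar = 3): baz unchanged
  event 5 (t=32: INC baz by 11): baz 23 -> 34
  event 6 (t=41: DEC bar by 7): baz unchanged
  event 7 (t=45: SET foo = 24): baz unchanged
  event 8 (t=52: INC baz by 8): baz 34 -> 42
  event 9 (t=53: SET baz = 36): baz 42 -> 36
  event 10 (t=55: SET baz = 47): baz 36 -> 47
  event 11 (t=59: INC baz by 9): baz 47 -> 56
Final: baz = 56

Answer: 56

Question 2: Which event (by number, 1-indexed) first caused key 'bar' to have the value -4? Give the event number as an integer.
Answer: 6

Derivation:
Looking for first event where bar becomes -4:
  event 3: bar = 2
  event 4: bar = 3
  event 5: bar = 3
  event 6: bar 3 -> -4  <-- first match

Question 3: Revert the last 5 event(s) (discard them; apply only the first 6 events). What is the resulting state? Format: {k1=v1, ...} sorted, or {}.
Answer: {bar=-4, baz=34}

Derivation:
Keep first 6 events (discard last 5):
  after event 1 (t=9: INC baz by 14): {baz=14}
  after event 2 (t=17: INC baz by 9): {baz=23}
  after event 3 (t=24: SET bar = 2): {bar=2, baz=23}
  after event 4 (t=26: SET bar = 3): {bar=3, baz=23}
  after event 5 (t=32: INC baz by 11): {bar=3, baz=34}
  after event 6 (t=41: DEC bar by 7): {bar=-4, baz=34}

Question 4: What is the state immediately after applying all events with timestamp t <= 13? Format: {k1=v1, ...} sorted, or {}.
Answer: {baz=14}

Derivation:
Apply events with t <= 13 (1 events):
  after event 1 (t=9: INC baz by 14): {baz=14}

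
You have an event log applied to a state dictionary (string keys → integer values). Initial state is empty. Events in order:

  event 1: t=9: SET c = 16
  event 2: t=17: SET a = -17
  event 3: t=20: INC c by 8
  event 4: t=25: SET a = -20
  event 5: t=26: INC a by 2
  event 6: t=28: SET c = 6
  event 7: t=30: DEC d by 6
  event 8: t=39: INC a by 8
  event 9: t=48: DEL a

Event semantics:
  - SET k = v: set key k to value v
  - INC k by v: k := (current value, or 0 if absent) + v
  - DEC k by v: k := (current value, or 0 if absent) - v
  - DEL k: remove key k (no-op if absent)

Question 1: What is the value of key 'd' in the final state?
Answer: -6

Derivation:
Track key 'd' through all 9 events:
  event 1 (t=9: SET c = 16): d unchanged
  event 2 (t=17: SET a = -17): d unchanged
  event 3 (t=20: INC c by 8): d unchanged
  event 4 (t=25: SET a = -20): d unchanged
  event 5 (t=26: INC a by 2): d unchanged
  event 6 (t=28: SET c = 6): d unchanged
  event 7 (t=30: DEC d by 6): d (absent) -> -6
  event 8 (t=39: INC a by 8): d unchanged
  event 9 (t=48: DEL a): d unchanged
Final: d = -6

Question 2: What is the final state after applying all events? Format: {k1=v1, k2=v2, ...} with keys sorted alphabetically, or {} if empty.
  after event 1 (t=9: SET c = 16): {c=16}
  after event 2 (t=17: SET a = -17): {a=-17, c=16}
  after event 3 (t=20: INC c by 8): {a=-17, c=24}
  after event 4 (t=25: SET a = -20): {a=-20, c=24}
  after event 5 (t=26: INC a by 2): {a=-18, c=24}
  after event 6 (t=28: SET c = 6): {a=-18, c=6}
  after event 7 (t=30: DEC d by 6): {a=-18, c=6, d=-6}
  after event 8 (t=39: INC a by 8): {a=-10, c=6, d=-6}
  after event 9 (t=48: DEL a): {c=6, d=-6}

Answer: {c=6, d=-6}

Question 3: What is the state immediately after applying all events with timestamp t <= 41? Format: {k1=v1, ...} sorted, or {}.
Answer: {a=-10, c=6, d=-6}

Derivation:
Apply events with t <= 41 (8 events):
  after event 1 (t=9: SET c = 16): {c=16}
  after event 2 (t=17: SET a = -17): {a=-17, c=16}
  after event 3 (t=20: INC c by 8): {a=-17, c=24}
  after event 4 (t=25: SET a = -20): {a=-20, c=24}
  after event 5 (t=26: INC a by 2): {a=-18, c=24}
  after event 6 (t=28: SET c = 6): {a=-18, c=6}
  after event 7 (t=30: DEC d by 6): {a=-18, c=6, d=-6}
  after event 8 (t=39: INC a by 8): {a=-10, c=6, d=-6}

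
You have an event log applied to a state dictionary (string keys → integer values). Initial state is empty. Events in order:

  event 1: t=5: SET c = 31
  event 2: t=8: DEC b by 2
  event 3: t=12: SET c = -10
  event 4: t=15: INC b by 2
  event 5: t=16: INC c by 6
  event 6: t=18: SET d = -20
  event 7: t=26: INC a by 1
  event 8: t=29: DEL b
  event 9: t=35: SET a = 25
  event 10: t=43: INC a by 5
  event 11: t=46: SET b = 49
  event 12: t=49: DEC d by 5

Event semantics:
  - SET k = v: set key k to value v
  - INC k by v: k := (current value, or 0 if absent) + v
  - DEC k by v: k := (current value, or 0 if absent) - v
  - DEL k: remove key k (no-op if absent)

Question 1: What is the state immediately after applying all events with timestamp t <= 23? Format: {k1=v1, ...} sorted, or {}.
Apply events with t <= 23 (6 events):
  after event 1 (t=5: SET c = 31): {c=31}
  after event 2 (t=8: DEC b by 2): {b=-2, c=31}
  after event 3 (t=12: SET c = -10): {b=-2, c=-10}
  after event 4 (t=15: INC b by 2): {b=0, c=-10}
  after event 5 (t=16: INC c by 6): {b=0, c=-4}
  after event 6 (t=18: SET d = -20): {b=0, c=-4, d=-20}

Answer: {b=0, c=-4, d=-20}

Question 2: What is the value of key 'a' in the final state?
Track key 'a' through all 12 events:
  event 1 (t=5: SET c = 31): a unchanged
  event 2 (t=8: DEC b by 2): a unchanged
  event 3 (t=12: SET c = -10): a unchanged
  event 4 (t=15: INC b by 2): a unchanged
  event 5 (t=16: INC c by 6): a unchanged
  event 6 (t=18: SET d = -20): a unchanged
  event 7 (t=26: INC a by 1): a (absent) -> 1
  event 8 (t=29: DEL b): a unchanged
  event 9 (t=35: SET a = 25): a 1 -> 25
  event 10 (t=43: INC a by 5): a 25 -> 30
  event 11 (t=46: SET b = 49): a unchanged
  event 12 (t=49: DEC d by 5): a unchanged
Final: a = 30

Answer: 30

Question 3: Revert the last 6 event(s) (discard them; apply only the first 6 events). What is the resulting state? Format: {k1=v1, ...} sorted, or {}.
Answer: {b=0, c=-4, d=-20}

Derivation:
Keep first 6 events (discard last 6):
  after event 1 (t=5: SET c = 31): {c=31}
  after event 2 (t=8: DEC b by 2): {b=-2, c=31}
  after event 3 (t=12: SET c = -10): {b=-2, c=-10}
  after event 4 (t=15: INC b by 2): {b=0, c=-10}
  after event 5 (t=16: INC c by 6): {b=0, c=-4}
  after event 6 (t=18: SET d = -20): {b=0, c=-4, d=-20}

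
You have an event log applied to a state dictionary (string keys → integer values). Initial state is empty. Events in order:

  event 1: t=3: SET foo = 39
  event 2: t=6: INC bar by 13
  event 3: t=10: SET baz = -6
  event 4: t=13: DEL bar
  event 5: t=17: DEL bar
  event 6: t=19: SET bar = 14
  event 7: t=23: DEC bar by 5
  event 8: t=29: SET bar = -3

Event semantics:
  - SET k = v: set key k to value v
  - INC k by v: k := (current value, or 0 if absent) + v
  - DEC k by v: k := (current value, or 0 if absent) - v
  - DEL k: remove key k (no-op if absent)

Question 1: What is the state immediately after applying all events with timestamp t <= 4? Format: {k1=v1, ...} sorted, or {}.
Answer: {foo=39}

Derivation:
Apply events with t <= 4 (1 events):
  after event 1 (t=3: SET foo = 39): {foo=39}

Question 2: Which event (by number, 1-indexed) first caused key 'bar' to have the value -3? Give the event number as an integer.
Answer: 8

Derivation:
Looking for first event where bar becomes -3:
  event 2: bar = 13
  event 3: bar = 13
  event 4: bar = (absent)
  event 6: bar = 14
  event 7: bar = 9
  event 8: bar 9 -> -3  <-- first match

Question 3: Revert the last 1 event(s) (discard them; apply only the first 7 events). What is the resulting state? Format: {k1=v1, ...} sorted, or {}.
Keep first 7 events (discard last 1):
  after event 1 (t=3: SET foo = 39): {foo=39}
  after event 2 (t=6: INC bar by 13): {bar=13, foo=39}
  after event 3 (t=10: SET baz = -6): {bar=13, baz=-6, foo=39}
  after event 4 (t=13: DEL bar): {baz=-6, foo=39}
  after event 5 (t=17: DEL bar): {baz=-6, foo=39}
  after event 6 (t=19: SET bar = 14): {bar=14, baz=-6, foo=39}
  after event 7 (t=23: DEC bar by 5): {bar=9, baz=-6, foo=39}

Answer: {bar=9, baz=-6, foo=39}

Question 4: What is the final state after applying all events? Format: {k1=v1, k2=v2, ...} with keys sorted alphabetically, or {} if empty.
  after event 1 (t=3: SET foo = 39): {foo=39}
  after event 2 (t=6: INC bar by 13): {bar=13, foo=39}
  after event 3 (t=10: SET baz = -6): {bar=13, baz=-6, foo=39}
  after event 4 (t=13: DEL bar): {baz=-6, foo=39}
  after event 5 (t=17: DEL bar): {baz=-6, foo=39}
  after event 6 (t=19: SET bar = 14): {bar=14, baz=-6, foo=39}
  after event 7 (t=23: DEC bar by 5): {bar=9, baz=-6, foo=39}
  after event 8 (t=29: SET bar = -3): {bar=-3, baz=-6, foo=39}

Answer: {bar=-3, baz=-6, foo=39}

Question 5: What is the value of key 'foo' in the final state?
Answer: 39

Derivation:
Track key 'foo' through all 8 events:
  event 1 (t=3: SET foo = 39): foo (absent) -> 39
  event 2 (t=6: INC bar by 13): foo unchanged
  event 3 (t=10: SET baz = -6): foo unchanged
  event 4 (t=13: DEL bar): foo unchanged
  event 5 (t=17: DEL bar): foo unchanged
  event 6 (t=19: SET bar = 14): foo unchanged
  event 7 (t=23: DEC bar by 5): foo unchanged
  event 8 (t=29: SET bar = -3): foo unchanged
Final: foo = 39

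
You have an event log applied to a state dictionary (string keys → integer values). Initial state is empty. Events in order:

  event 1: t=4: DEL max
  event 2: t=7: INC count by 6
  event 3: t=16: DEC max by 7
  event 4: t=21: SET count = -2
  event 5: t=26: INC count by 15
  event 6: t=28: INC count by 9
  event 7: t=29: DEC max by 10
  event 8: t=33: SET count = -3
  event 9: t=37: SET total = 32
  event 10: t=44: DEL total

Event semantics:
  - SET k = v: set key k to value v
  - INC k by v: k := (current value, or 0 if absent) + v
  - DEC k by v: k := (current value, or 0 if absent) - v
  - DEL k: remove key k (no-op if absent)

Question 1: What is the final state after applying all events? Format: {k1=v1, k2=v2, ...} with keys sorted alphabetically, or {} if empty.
Answer: {count=-3, max=-17}

Derivation:
  after event 1 (t=4: DEL max): {}
  after event 2 (t=7: INC count by 6): {count=6}
  after event 3 (t=16: DEC max by 7): {count=6, max=-7}
  after event 4 (t=21: SET count = -2): {count=-2, max=-7}
  after event 5 (t=26: INC count by 15): {count=13, max=-7}
  after event 6 (t=28: INC count by 9): {count=22, max=-7}
  after event 7 (t=29: DEC max by 10): {count=22, max=-17}
  after event 8 (t=33: SET count = -3): {count=-3, max=-17}
  after event 9 (t=37: SET total = 32): {count=-3, max=-17, total=32}
  after event 10 (t=44: DEL total): {count=-3, max=-17}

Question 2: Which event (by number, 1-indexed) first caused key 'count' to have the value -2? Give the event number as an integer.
Looking for first event where count becomes -2:
  event 2: count = 6
  event 3: count = 6
  event 4: count 6 -> -2  <-- first match

Answer: 4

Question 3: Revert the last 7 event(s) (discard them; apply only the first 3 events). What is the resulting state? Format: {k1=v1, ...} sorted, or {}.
Keep first 3 events (discard last 7):
  after event 1 (t=4: DEL max): {}
  after event 2 (t=7: INC count by 6): {count=6}
  after event 3 (t=16: DEC max by 7): {count=6, max=-7}

Answer: {count=6, max=-7}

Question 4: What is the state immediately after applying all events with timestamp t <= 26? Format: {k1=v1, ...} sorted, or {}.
Apply events with t <= 26 (5 events):
  after event 1 (t=4: DEL max): {}
  after event 2 (t=7: INC count by 6): {count=6}
  after event 3 (t=16: DEC max by 7): {count=6, max=-7}
  after event 4 (t=21: SET count = -2): {count=-2, max=-7}
  after event 5 (t=26: INC count by 15): {count=13, max=-7}

Answer: {count=13, max=-7}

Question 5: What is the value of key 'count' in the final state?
Track key 'count' through all 10 events:
  event 1 (t=4: DEL max): count unchanged
  event 2 (t=7: INC count by 6): count (absent) -> 6
  event 3 (t=16: DEC max by 7): count unchanged
  event 4 (t=21: SET count = -2): count 6 -> -2
  event 5 (t=26: INC count by 15): count -2 -> 13
  event 6 (t=28: INC count by 9): count 13 -> 22
  event 7 (t=29: DEC max by 10): count unchanged
  event 8 (t=33: SET count = -3): count 22 -> -3
  event 9 (t=37: SET total = 32): count unchanged
  event 10 (t=44: DEL total): count unchanged
Final: count = -3

Answer: -3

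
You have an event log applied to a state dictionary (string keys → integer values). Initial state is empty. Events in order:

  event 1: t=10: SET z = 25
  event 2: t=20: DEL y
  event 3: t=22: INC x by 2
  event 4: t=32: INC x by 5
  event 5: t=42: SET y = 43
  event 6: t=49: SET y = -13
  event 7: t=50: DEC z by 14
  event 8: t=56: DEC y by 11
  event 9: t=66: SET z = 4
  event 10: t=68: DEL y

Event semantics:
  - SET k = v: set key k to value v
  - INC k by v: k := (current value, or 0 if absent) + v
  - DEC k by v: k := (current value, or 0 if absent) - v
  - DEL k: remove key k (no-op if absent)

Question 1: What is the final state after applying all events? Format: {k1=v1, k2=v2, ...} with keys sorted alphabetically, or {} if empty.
Answer: {x=7, z=4}

Derivation:
  after event 1 (t=10: SET z = 25): {z=25}
  after event 2 (t=20: DEL y): {z=25}
  after event 3 (t=22: INC x by 2): {x=2, z=25}
  after event 4 (t=32: INC x by 5): {x=7, z=25}
  after event 5 (t=42: SET y = 43): {x=7, y=43, z=25}
  after event 6 (t=49: SET y = -13): {x=7, y=-13, z=25}
  after event 7 (t=50: DEC z by 14): {x=7, y=-13, z=11}
  after event 8 (t=56: DEC y by 11): {x=7, y=-24, z=11}
  after event 9 (t=66: SET z = 4): {x=7, y=-24, z=4}
  after event 10 (t=68: DEL y): {x=7, z=4}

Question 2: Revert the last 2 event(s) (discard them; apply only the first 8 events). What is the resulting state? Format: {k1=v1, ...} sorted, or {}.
Answer: {x=7, y=-24, z=11}

Derivation:
Keep first 8 events (discard last 2):
  after event 1 (t=10: SET z = 25): {z=25}
  after event 2 (t=20: DEL y): {z=25}
  after event 3 (t=22: INC x by 2): {x=2, z=25}
  after event 4 (t=32: INC x by 5): {x=7, z=25}
  after event 5 (t=42: SET y = 43): {x=7, y=43, z=25}
  after event 6 (t=49: SET y = -13): {x=7, y=-13, z=25}
  after event 7 (t=50: DEC z by 14): {x=7, y=-13, z=11}
  after event 8 (t=56: DEC y by 11): {x=7, y=-24, z=11}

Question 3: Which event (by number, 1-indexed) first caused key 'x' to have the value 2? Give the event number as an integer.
Looking for first event where x becomes 2:
  event 3: x (absent) -> 2  <-- first match

Answer: 3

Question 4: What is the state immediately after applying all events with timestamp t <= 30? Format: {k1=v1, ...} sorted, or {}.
Apply events with t <= 30 (3 events):
  after event 1 (t=10: SET z = 25): {z=25}
  after event 2 (t=20: DEL y): {z=25}
  after event 3 (t=22: INC x by 2): {x=2, z=25}

Answer: {x=2, z=25}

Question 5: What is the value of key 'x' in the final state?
Track key 'x' through all 10 events:
  event 1 (t=10: SET z = 25): x unchanged
  event 2 (t=20: DEL y): x unchanged
  event 3 (t=22: INC x by 2): x (absent) -> 2
  event 4 (t=32: INC x by 5): x 2 -> 7
  event 5 (t=42: SET y = 43): x unchanged
  event 6 (t=49: SET y = -13): x unchanged
  event 7 (t=50: DEC z by 14): x unchanged
  event 8 (t=56: DEC y by 11): x unchanged
  event 9 (t=66: SET z = 4): x unchanged
  event 10 (t=68: DEL y): x unchanged
Final: x = 7

Answer: 7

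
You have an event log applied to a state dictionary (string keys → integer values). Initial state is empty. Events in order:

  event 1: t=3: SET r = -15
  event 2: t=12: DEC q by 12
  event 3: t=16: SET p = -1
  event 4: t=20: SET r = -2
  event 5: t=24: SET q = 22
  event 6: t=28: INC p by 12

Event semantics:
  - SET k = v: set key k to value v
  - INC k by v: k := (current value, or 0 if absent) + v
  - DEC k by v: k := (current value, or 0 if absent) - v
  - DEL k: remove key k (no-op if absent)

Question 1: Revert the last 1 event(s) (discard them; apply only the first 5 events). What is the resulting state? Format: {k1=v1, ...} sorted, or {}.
Keep first 5 events (discard last 1):
  after event 1 (t=3: SET r = -15): {r=-15}
  after event 2 (t=12: DEC q by 12): {q=-12, r=-15}
  after event 3 (t=16: SET p = -1): {p=-1, q=-12, r=-15}
  after event 4 (t=20: SET r = -2): {p=-1, q=-12, r=-2}
  after event 5 (t=24: SET q = 22): {p=-1, q=22, r=-2}

Answer: {p=-1, q=22, r=-2}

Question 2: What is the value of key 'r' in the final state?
Answer: -2

Derivation:
Track key 'r' through all 6 events:
  event 1 (t=3: SET r = -15): r (absent) -> -15
  event 2 (t=12: DEC q by 12): r unchanged
  event 3 (t=16: SET p = -1): r unchanged
  event 4 (t=20: SET r = -2): r -15 -> -2
  event 5 (t=24: SET q = 22): r unchanged
  event 6 (t=28: INC p by 12): r unchanged
Final: r = -2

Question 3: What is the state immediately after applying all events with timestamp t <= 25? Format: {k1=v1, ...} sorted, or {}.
Answer: {p=-1, q=22, r=-2}

Derivation:
Apply events with t <= 25 (5 events):
  after event 1 (t=3: SET r = -15): {r=-15}
  after event 2 (t=12: DEC q by 12): {q=-12, r=-15}
  after event 3 (t=16: SET p = -1): {p=-1, q=-12, r=-15}
  after event 4 (t=20: SET r = -2): {p=-1, q=-12, r=-2}
  after event 5 (t=24: SET q = 22): {p=-1, q=22, r=-2}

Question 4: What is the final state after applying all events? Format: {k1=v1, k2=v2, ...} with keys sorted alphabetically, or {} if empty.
  after event 1 (t=3: SET r = -15): {r=-15}
  after event 2 (t=12: DEC q by 12): {q=-12, r=-15}
  after event 3 (t=16: SET p = -1): {p=-1, q=-12, r=-15}
  after event 4 (t=20: SET r = -2): {p=-1, q=-12, r=-2}
  after event 5 (t=24: SET q = 22): {p=-1, q=22, r=-2}
  after event 6 (t=28: INC p by 12): {p=11, q=22, r=-2}

Answer: {p=11, q=22, r=-2}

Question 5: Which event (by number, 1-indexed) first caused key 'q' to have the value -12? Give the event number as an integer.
Looking for first event where q becomes -12:
  event 2: q (absent) -> -12  <-- first match

Answer: 2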